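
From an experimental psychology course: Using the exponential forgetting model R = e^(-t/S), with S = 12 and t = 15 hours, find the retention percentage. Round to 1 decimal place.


R = e^(-t/S)
-t/S = -15/12 = -1.25
R = e^(-1.25) = 0.286505
Percentage = 0.286505 * 100
= 28.7


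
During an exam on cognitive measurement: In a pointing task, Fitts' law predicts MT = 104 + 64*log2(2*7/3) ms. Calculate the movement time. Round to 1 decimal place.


MT = 104 + 64 * log2(2*7/3)
2D/W = 4.666667
log2(4.666667) = 2.2224
MT = 104 + 64 * 2.2224
= 246.2 ms


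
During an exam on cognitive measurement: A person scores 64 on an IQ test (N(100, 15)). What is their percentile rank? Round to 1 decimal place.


z = (IQ - mean) / SD
z = (64 - 100) / 15 = -2.4
Percentile = Phi(-2.4) * 100
Phi(-2.4) = 0.008198
= 0.8


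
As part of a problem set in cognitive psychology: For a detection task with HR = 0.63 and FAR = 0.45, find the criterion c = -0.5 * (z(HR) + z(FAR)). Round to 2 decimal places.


c = -0.5 * (z(HR) + z(FAR))
z(0.63) = 0.3319
z(0.45) = -0.1257
c = -0.5 * (0.3319 + -0.1257)
= -0.5 * 0.2062
= -0.10


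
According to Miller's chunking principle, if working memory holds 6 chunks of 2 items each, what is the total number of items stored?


Total items = chunks * items_per_chunk
= 6 * 2
= 12


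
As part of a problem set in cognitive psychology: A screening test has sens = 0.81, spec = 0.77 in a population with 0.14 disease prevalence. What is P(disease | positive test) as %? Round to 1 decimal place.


PPV = (sens * prev) / (sens * prev + (1-spec) * (1-prev))
Numerator = 0.81 * 0.14 = 0.1134
P(positive and no disease) = (1 - spec) * (1 - prev) = (1 - 0.77) * (1 - 0.14) = 0.1978
Denominator = 0.1134 + 0.1978 = 0.3112
PPV = 0.1134 / 0.3112 = 0.364396
As percentage = 36.4


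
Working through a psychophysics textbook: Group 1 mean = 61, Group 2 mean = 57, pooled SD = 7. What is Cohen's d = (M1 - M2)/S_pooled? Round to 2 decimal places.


Cohen's d = (M1 - M2) / S_pooled
= (61 - 57) / 7
= 4 / 7
= 0.57


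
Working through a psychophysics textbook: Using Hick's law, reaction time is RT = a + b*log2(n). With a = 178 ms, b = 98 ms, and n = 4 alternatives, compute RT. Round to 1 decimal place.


RT = 178 + 98 * log2(4)
log2(4) = 2.0
RT = 178 + 98 * 2.0
= 178 + 196.0
= 374.0 ms


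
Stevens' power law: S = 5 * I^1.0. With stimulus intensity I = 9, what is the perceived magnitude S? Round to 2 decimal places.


S = 5 * 9^1.0
9^1.0 = 9.0
S = 5 * 9.0
= 45.00


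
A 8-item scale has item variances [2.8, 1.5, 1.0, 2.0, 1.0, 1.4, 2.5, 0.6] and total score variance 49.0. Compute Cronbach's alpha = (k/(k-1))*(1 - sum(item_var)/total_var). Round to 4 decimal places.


alpha = (k/(k-1)) * (1 - sum(s_i^2)/s_total^2)
sum(item variances) = 12.8
k/(k-1) = 8/7 = 1.142857
1 - 12.8/49.0 = 1 - 0.261224 = 0.738776
alpha = 1.142857 * 0.738776
= 0.8443


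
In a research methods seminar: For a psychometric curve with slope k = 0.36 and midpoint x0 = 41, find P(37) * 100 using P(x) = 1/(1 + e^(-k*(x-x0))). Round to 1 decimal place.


P(x) = 1/(1 + e^(-0.36*(37 - 41)))
Exponent = -0.36 * -4 = 1.44
e^(1.44) = 4.220696
P = 1/(1 + 4.220696) = 0.191545
Percentage = 19.2


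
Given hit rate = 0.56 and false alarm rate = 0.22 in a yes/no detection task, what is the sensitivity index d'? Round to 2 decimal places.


d' = z(HR) - z(FAR)
z(0.56) = 0.151
z(0.22) = -0.7722
d' = 0.151 - -0.7722
= 0.92


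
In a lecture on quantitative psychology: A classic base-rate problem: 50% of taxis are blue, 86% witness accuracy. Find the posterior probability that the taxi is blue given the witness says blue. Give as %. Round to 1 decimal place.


P(blue | says blue) = P(says blue | blue)*P(blue) / [P(says blue | blue)*P(blue) + P(says blue | not blue)*P(not blue)]
Numerator = 0.86 * 0.5 = 0.43
False identification = 0.14 * 0.5 = 0.07
P = 0.43 / (0.43 + 0.07)
= 0.43 / 0.5
As percentage = 86.0


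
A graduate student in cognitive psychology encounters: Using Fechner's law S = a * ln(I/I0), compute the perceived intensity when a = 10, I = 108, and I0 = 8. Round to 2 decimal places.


S = 10 * ln(108/8)
I/I0 = 13.5
ln(13.5) = 2.6027
S = 10 * 2.6027
= 26.03


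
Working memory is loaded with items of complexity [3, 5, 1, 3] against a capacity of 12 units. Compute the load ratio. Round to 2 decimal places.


Total complexity = 3 + 5 + 1 + 3 = 12
Load = total / capacity = 12 / 12
= 1.00


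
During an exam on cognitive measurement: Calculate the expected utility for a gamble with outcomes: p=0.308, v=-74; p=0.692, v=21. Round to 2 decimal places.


EU = sum(p_i * v_i)
0.308 * -74 = -22.792
0.692 * 21 = 14.532
EU = -22.792 + 14.532
= -8.26


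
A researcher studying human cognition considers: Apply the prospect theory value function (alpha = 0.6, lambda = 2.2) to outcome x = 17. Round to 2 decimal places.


Since x = 17 >= 0, use v(x) = x^0.6
17^0.6 = 5.4736
v(17) = 5.47


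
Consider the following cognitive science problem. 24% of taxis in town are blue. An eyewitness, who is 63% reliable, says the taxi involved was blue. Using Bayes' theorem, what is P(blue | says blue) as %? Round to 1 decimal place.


P(blue | says blue) = P(says blue | blue)*P(blue) / [P(says blue | blue)*P(blue) + P(says blue | not blue)*P(not blue)]
Numerator = 0.63 * 0.24 = 0.1512
False identification = 0.37 * 0.76 = 0.2812
P = 0.1512 / (0.1512 + 0.2812)
= 0.1512 / 0.4324
As percentage = 35.0


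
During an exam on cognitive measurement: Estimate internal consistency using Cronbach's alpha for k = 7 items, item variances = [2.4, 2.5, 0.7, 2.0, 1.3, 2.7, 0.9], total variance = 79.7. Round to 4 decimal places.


alpha = (k/(k-1)) * (1 - sum(s_i^2)/s_total^2)
sum(item variances) = 12.5
k/(k-1) = 7/6 = 1.166667
1 - 12.5/79.7 = 1 - 0.156838 = 0.843162
alpha = 1.166667 * 0.843162
= 0.9837


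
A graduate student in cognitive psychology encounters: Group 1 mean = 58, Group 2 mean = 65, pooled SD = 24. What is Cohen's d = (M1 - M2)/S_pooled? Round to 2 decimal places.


Cohen's d = (M1 - M2) / S_pooled
= (58 - 65) / 24
= -7 / 24
= -0.29


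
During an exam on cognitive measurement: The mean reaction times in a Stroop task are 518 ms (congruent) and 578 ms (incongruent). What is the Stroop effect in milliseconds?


Stroop effect = RT(incongruent) - RT(congruent)
= 578 - 518
= 60 ms


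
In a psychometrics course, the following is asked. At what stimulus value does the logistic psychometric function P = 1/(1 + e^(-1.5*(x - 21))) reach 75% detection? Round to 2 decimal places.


At P = 0.75: 0.75 = 1/(1 + e^(-k*(x-x0)))
Solving: e^(-k*(x-x0)) = 1/3
x = x0 + ln(3)/k
ln(3) = 1.0986
x = 21 + 1.0986/1.5
= 21 + 0.7324
= 21.73


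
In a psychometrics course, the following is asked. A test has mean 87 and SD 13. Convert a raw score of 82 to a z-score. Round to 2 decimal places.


z = (X - mu) / sigma
= (82 - 87) / 13
= -5 / 13
= -0.38


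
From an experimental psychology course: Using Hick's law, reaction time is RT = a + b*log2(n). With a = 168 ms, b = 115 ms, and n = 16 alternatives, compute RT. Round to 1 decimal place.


RT = 168 + 115 * log2(16)
log2(16) = 4.0
RT = 168 + 115 * 4.0
= 168 + 460.0
= 628.0 ms


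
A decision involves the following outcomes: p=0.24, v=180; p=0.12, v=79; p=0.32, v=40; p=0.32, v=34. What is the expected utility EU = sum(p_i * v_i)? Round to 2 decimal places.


EU = sum(p_i * v_i)
0.24 * 180 = 43.2
0.12 * 79 = 9.48
0.32 * 40 = 12.8
0.32 * 34 = 10.88
EU = 43.2 + 9.48 + 12.8 + 10.88
= 76.36


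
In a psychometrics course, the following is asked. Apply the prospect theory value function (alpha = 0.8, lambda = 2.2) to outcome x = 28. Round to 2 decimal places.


Since x = 28 >= 0, use v(x) = x^0.8
28^0.8 = 14.3789
v(28) = 14.38


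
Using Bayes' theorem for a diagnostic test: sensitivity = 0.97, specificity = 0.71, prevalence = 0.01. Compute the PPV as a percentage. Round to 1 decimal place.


PPV = (sens * prev) / (sens * prev + (1-spec) * (1-prev))
Numerator = 0.97 * 0.01 = 0.0097
P(positive and no disease) = (1 - spec) * (1 - prev) = (1 - 0.71) * (1 - 0.01) = 0.2871
Denominator = 0.0097 + 0.2871 = 0.2968
PPV = 0.0097 / 0.2968 = 0.032682
As percentage = 3.3


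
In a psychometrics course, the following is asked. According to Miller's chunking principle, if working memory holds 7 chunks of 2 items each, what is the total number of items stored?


Total items = chunks * items_per_chunk
= 7 * 2
= 14


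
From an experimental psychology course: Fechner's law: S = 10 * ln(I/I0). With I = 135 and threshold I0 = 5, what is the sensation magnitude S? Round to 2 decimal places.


S = 10 * ln(135/5)
I/I0 = 27.0
ln(27.0) = 3.2958
S = 10 * 3.2958
= 32.96


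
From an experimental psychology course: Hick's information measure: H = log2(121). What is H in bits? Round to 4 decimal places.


H = log2(n)
H = log2(121)
= 6.9189


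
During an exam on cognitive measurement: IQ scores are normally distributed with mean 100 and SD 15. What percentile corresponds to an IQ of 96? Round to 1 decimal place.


z = (IQ - mean) / SD
z = (96 - 100) / 15 = -0.2667
Percentile = Phi(-0.2667) * 100
Phi(-0.2667) = 0.39485
= 39.5


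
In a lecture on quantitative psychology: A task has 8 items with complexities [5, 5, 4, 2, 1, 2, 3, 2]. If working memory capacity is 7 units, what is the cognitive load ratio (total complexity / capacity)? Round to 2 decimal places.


Total complexity = 5 + 5 + 4 + 2 + 1 + 2 + 3 + 2 = 24
Load = total / capacity = 24 / 7
= 3.43


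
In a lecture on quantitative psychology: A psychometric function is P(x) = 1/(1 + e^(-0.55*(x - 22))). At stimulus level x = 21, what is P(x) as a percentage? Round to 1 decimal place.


P(x) = 1/(1 + e^(-0.55*(21 - 22)))
Exponent = -0.55 * -1 = 0.55
e^(0.55) = 1.733253
P = 1/(1 + 1.733253) = 0.365864
Percentage = 36.6


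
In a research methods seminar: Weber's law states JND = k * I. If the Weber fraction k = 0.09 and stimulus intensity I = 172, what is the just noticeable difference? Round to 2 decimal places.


JND = k * I
JND = 0.09 * 172
= 15.48


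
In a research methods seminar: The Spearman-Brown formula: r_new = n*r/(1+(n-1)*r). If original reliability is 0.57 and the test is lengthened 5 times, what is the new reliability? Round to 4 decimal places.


r_new = n*r / (1 + (n-1)*r)
Numerator = 5 * 0.57 = 2.85
Denominator = 1 + 4 * 0.57 = 3.28
r_new = 2.85 / 3.28
= 0.8689


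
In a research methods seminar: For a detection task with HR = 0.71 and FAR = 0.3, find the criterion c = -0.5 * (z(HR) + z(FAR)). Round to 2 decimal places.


c = -0.5 * (z(HR) + z(FAR))
z(0.71) = 0.5534
z(0.3) = -0.5244
c = -0.5 * (0.5534 + -0.5244)
= -0.5 * 0.029
= -0.01


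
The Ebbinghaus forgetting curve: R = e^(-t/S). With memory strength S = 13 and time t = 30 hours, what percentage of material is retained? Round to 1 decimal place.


R = e^(-t/S)
-t/S = -30/13 = -2.307692
R = e^(-2.307692) = 0.099491
Percentage = 0.099491 * 100
= 9.9


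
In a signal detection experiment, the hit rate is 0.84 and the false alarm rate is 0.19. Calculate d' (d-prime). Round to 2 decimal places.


d' = z(HR) - z(FAR)
z(0.84) = 0.9945
z(0.19) = -0.8779
d' = 0.9945 - -0.8779
= 1.87


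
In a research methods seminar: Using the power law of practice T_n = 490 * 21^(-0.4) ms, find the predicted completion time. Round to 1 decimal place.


T_n = 490 * 21^(-0.4)
21^(-0.4) = 0.295878
T_n = 490 * 0.295878
= 145.0 ms


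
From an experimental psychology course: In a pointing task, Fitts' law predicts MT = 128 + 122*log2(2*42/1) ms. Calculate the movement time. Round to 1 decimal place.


MT = 128 + 122 * log2(2*42/1)
2D/W = 84.0
log2(84.0) = 6.3923
MT = 128 + 122 * 6.3923
= 907.9 ms


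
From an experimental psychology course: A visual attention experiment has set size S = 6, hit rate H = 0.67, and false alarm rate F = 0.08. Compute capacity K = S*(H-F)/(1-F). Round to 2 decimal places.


K = S * (H - F) / (1 - F)
H - F = 0.59
1 - F = 0.92
K = 6 * 0.59 / 0.92
= 3.85


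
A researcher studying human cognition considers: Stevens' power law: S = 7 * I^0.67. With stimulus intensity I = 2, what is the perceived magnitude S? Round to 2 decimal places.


S = 7 * 2^0.67
2^0.67 = 1.5911
S = 7 * 1.5911
= 11.14


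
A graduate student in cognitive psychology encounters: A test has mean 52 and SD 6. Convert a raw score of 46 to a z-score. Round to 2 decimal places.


z = (X - mu) / sigma
= (46 - 52) / 6
= -6 / 6
= -1.00


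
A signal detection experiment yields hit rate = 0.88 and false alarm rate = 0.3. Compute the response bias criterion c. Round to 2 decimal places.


c = -0.5 * (z(HR) + z(FAR))
z(0.88) = 1.175
z(0.3) = -0.5244
c = -0.5 * (1.175 + -0.5244)
= -0.5 * 0.6506
= -0.33


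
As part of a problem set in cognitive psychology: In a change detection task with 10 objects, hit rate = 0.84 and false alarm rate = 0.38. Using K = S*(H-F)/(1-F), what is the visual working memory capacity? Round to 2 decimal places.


K = S * (H - F) / (1 - F)
H - F = 0.46
1 - F = 0.62
K = 10 * 0.46 / 0.62
= 7.42


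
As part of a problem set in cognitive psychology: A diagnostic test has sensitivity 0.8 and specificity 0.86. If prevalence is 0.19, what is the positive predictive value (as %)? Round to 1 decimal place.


PPV = (sens * prev) / (sens * prev + (1-spec) * (1-prev))
Numerator = 0.8 * 0.19 = 0.152
P(positive and no disease) = (1 - spec) * (1 - prev) = (1 - 0.86) * (1 - 0.19) = 0.1134
Denominator = 0.152 + 0.1134 = 0.2654
PPV = 0.152 / 0.2654 = 0.57272
As percentage = 57.3


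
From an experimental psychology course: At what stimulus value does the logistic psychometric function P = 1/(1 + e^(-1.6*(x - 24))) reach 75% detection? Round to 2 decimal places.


At P = 0.75: 0.75 = 1/(1 + e^(-k*(x-x0)))
Solving: e^(-k*(x-x0)) = 1/3
x = x0 + ln(3)/k
ln(3) = 1.0986
x = 24 + 1.0986/1.6
= 24 + 0.6866
= 24.69


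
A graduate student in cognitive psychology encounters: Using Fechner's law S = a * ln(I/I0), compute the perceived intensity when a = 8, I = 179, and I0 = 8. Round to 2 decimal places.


S = 8 * ln(179/8)
I/I0 = 22.375
ln(22.375) = 3.1079
S = 8 * 3.1079
= 24.86


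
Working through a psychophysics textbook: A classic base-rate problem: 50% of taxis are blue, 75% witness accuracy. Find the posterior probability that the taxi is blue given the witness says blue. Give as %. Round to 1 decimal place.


P(blue | says blue) = P(says blue | blue)*P(blue) / [P(says blue | blue)*P(blue) + P(says blue | not blue)*P(not blue)]
Numerator = 0.75 * 0.5 = 0.375
False identification = 0.25 * 0.5 = 0.125
P = 0.375 / (0.375 + 0.125)
= 0.375 / 0.5
As percentage = 75.0


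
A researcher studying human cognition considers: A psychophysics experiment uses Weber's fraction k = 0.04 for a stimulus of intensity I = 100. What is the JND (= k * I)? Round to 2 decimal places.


JND = k * I
JND = 0.04 * 100
= 4.00


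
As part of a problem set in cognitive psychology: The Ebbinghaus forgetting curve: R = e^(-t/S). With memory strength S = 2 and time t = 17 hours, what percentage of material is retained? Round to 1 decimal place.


R = e^(-t/S)
-t/S = -17/2 = -8.5
R = e^(-8.5) = 0.000203
Percentage = 0.000203 * 100
= 0.0


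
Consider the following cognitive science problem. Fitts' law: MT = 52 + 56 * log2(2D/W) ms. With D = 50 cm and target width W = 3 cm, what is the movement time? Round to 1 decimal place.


MT = 52 + 56 * log2(2*50/3)
2D/W = 33.333333
log2(33.333333) = 5.0589
MT = 52 + 56 * 5.0589
= 335.3 ms


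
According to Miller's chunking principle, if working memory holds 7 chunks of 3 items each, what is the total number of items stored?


Total items = chunks * items_per_chunk
= 7 * 3
= 21


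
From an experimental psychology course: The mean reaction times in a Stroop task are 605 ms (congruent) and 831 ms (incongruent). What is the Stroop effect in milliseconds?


Stroop effect = RT(incongruent) - RT(congruent)
= 831 - 605
= 226 ms


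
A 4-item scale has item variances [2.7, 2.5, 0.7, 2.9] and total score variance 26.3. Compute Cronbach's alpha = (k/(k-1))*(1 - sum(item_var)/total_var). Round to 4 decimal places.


alpha = (k/(k-1)) * (1 - sum(s_i^2)/s_total^2)
sum(item variances) = 8.8
k/(k-1) = 4/3 = 1.333333
1 - 8.8/26.3 = 1 - 0.334601 = 0.665399
alpha = 1.333333 * 0.665399
= 0.8872


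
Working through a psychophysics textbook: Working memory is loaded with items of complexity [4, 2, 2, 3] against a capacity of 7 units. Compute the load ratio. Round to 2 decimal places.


Total complexity = 4 + 2 + 2 + 3 = 11
Load = total / capacity = 11 / 7
= 1.57


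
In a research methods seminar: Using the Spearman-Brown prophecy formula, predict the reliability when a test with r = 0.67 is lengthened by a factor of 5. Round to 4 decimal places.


r_new = n*r / (1 + (n-1)*r)
Numerator = 5 * 0.67 = 3.35
Denominator = 1 + 4 * 0.67 = 3.68
r_new = 3.35 / 3.68
= 0.9103


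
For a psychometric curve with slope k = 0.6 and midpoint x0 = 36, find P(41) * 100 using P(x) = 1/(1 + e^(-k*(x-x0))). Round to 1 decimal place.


P(x) = 1/(1 + e^(-0.6*(41 - 36)))
Exponent = -0.6 * 5 = -3.0
e^(-3.0) = 0.049787
P = 1/(1 + 0.049787) = 0.952574
Percentage = 95.3


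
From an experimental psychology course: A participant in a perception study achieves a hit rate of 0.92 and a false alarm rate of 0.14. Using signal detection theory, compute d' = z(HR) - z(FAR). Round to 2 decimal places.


d' = z(HR) - z(FAR)
z(0.92) = 1.4051
z(0.14) = -1.0803
d' = 1.4051 - -1.0803
= 2.49


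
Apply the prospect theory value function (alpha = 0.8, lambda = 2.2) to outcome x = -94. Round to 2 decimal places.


Since x = -94 < 0, use v(x) = -lambda*(-x)^alpha
(-x) = 94
94^0.8 = 37.8881
v(-94) = -2.2 * 37.8881
= -83.35


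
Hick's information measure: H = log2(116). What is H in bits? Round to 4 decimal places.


H = log2(n)
H = log2(116)
= 6.8580


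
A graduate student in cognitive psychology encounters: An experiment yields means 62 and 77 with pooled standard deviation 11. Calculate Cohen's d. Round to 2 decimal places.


Cohen's d = (M1 - M2) / S_pooled
= (62 - 77) / 11
= -15 / 11
= -1.36


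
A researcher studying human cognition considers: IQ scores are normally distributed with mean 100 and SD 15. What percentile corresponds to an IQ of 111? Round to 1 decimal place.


z = (IQ - mean) / SD
z = (111 - 100) / 15 = 0.7333
Percentile = Phi(0.7333) * 100
Phi(0.7333) = 0.768312
= 76.8


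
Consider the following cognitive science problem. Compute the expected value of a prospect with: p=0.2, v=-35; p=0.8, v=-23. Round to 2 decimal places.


EU = sum(p_i * v_i)
0.2 * -35 = -7.0
0.8 * -23 = -18.4
EU = -7.0 + -18.4
= -25.40


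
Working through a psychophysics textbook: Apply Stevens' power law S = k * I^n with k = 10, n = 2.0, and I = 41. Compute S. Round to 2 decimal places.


S = 10 * 41^2.0
41^2.0 = 1681.0
S = 10 * 1681.0
= 16810.00


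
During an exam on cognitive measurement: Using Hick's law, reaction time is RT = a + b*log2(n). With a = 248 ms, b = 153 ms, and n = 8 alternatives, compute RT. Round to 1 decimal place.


RT = 248 + 153 * log2(8)
log2(8) = 3.0
RT = 248 + 153 * 3.0
= 248 + 459.0
= 707.0 ms


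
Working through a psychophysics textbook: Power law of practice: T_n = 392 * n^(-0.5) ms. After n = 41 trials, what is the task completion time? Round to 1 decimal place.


T_n = 392 * 41^(-0.5)
41^(-0.5) = 0.156174
T_n = 392 * 0.156174
= 61.2 ms


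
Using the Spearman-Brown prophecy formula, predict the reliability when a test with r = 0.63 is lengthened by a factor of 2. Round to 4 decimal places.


r_new = n*r / (1 + (n-1)*r)
Numerator = 2 * 0.63 = 1.26
Denominator = 1 + 1 * 0.63 = 1.63
r_new = 1.26 / 1.63
= 0.7730


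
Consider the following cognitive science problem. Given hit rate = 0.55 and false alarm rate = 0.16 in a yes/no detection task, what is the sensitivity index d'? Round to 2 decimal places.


d' = z(HR) - z(FAR)
z(0.55) = 0.1257
z(0.16) = -0.9945
d' = 0.1257 - -0.9945
= 1.12


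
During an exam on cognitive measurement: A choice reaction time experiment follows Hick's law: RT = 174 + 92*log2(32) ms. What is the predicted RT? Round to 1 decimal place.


RT = 174 + 92 * log2(32)
log2(32) = 5.0
RT = 174 + 92 * 5.0
= 174 + 460.0
= 634.0 ms


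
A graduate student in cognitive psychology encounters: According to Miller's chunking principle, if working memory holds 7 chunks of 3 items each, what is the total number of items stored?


Total items = chunks * items_per_chunk
= 7 * 3
= 21


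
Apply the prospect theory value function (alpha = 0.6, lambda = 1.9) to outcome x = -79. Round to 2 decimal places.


Since x = -79 < 0, use v(x) = -lambda*(-x)^alpha
(-x) = 79
79^0.6 = 13.7587
v(-79) = -1.9 * 13.7587
= -26.14


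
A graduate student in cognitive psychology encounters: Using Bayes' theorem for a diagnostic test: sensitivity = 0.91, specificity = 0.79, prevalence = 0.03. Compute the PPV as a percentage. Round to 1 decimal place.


PPV = (sens * prev) / (sens * prev + (1-spec) * (1-prev))
Numerator = 0.91 * 0.03 = 0.0273
P(positive and no disease) = (1 - spec) * (1 - prev) = (1 - 0.79) * (1 - 0.03) = 0.2037
Denominator = 0.0273 + 0.2037 = 0.231
PPV = 0.0273 / 0.231 = 0.118182
As percentage = 11.8


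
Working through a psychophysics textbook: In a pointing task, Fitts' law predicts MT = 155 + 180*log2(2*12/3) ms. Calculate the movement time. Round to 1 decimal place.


MT = 155 + 180 * log2(2*12/3)
2D/W = 8.0
log2(8.0) = 3.0
MT = 155 + 180 * 3.0
= 695.0 ms


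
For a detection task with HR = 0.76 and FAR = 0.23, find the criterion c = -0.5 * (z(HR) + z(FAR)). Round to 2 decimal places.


c = -0.5 * (z(HR) + z(FAR))
z(0.76) = 0.7063
z(0.23) = -0.7388
c = -0.5 * (0.7063 + -0.7388)
= -0.5 * -0.0325
= 0.02


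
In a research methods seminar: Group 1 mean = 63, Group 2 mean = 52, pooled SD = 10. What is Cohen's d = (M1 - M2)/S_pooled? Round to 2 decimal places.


Cohen's d = (M1 - M2) / S_pooled
= (63 - 52) / 10
= 11 / 10
= 1.10


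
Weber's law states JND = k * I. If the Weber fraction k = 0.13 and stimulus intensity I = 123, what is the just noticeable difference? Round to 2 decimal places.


JND = k * I
JND = 0.13 * 123
= 15.99


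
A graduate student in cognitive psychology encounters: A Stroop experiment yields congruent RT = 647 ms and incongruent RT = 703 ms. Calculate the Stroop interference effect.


Stroop effect = RT(incongruent) - RT(congruent)
= 703 - 647
= 56 ms


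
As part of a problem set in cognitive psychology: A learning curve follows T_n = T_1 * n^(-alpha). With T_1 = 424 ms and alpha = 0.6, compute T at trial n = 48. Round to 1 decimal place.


T_n = 424 * 48^(-0.6)
48^(-0.6) = 0.098007
T_n = 424 * 0.098007
= 41.6 ms


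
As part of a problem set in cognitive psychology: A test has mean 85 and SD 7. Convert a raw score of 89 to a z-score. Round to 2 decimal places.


z = (X - mu) / sigma
= (89 - 85) / 7
= 4 / 7
= 0.57


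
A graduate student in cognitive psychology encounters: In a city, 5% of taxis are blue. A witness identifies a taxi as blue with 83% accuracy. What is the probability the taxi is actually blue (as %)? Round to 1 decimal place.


P(blue | says blue) = P(says blue | blue)*P(blue) / [P(says blue | blue)*P(blue) + P(says blue | not blue)*P(not blue)]
Numerator = 0.83 * 0.05 = 0.0415
False identification = 0.17 * 0.95 = 0.1615
P = 0.0415 / (0.0415 + 0.1615)
= 0.0415 / 0.203
As percentage = 20.4


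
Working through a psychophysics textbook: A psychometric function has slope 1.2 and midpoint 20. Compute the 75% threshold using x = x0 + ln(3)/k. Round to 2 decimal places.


At P = 0.75: 0.75 = 1/(1 + e^(-k*(x-x0)))
Solving: e^(-k*(x-x0)) = 1/3
x = x0 + ln(3)/k
ln(3) = 1.0986
x = 20 + 1.0986/1.2
= 20 + 0.9155
= 20.92


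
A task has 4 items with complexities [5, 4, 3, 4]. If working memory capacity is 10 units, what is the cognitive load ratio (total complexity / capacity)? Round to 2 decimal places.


Total complexity = 5 + 4 + 3 + 4 = 16
Load = total / capacity = 16 / 10
= 1.60


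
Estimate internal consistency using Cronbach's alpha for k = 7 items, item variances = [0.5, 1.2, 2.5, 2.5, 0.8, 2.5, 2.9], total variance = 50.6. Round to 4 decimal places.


alpha = (k/(k-1)) * (1 - sum(s_i^2)/s_total^2)
sum(item variances) = 12.9
k/(k-1) = 7/6 = 1.166667
1 - 12.9/50.6 = 1 - 0.254941 = 0.745059
alpha = 1.166667 * 0.745059
= 0.8692


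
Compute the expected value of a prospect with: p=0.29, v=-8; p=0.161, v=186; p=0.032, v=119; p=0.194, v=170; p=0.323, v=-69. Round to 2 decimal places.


EU = sum(p_i * v_i)
0.29 * -8 = -2.32
0.161 * 186 = 29.946
0.032 * 119 = 3.808
0.194 * 170 = 32.98
0.323 * -69 = -22.287
EU = -2.32 + 29.946 + 3.808 + 32.98 + -22.287
= 42.13


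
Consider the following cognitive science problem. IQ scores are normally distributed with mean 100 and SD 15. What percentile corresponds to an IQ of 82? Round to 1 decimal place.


z = (IQ - mean) / SD
z = (82 - 100) / 15 = -1.2
Percentile = Phi(-1.2) * 100
Phi(-1.2) = 0.11507
= 11.5


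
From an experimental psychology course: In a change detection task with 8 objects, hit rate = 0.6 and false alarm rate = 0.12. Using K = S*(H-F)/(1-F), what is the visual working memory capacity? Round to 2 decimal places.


K = S * (H - F) / (1 - F)
H - F = 0.48
1 - F = 0.88
K = 8 * 0.48 / 0.88
= 4.36


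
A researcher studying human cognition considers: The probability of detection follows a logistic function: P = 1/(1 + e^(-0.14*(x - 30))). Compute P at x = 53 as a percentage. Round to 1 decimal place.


P(x) = 1/(1 + e^(-0.14*(53 - 30)))
Exponent = -0.14 * 23 = -3.22
e^(-3.22) = 0.039955
P = 1/(1 + 0.039955) = 0.96158
Percentage = 96.2


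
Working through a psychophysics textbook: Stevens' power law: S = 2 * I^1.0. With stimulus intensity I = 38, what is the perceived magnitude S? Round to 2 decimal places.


S = 2 * 38^1.0
38^1.0 = 38.0
S = 2 * 38.0
= 76.00


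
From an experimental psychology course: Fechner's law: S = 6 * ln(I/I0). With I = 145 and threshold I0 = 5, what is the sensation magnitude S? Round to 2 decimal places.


S = 6 * ln(145/5)
I/I0 = 29.0
ln(29.0) = 3.3673
S = 6 * 3.3673
= 20.20


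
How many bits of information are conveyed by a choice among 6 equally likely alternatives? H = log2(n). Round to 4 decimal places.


H = log2(n)
H = log2(6)
= 2.5850


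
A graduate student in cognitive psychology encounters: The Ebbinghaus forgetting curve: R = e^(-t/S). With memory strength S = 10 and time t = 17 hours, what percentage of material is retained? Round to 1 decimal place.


R = e^(-t/S)
-t/S = -17/10 = -1.7
R = e^(-1.7) = 0.182684
Percentage = 0.182684 * 100
= 18.3


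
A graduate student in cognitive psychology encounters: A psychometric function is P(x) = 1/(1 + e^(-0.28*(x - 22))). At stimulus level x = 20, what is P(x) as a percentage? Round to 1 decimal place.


P(x) = 1/(1 + e^(-0.28*(20 - 22)))
Exponent = -0.28 * -2 = 0.56
e^(0.56) = 1.750673
P = 1/(1 + 1.750673) = 0.363547
Percentage = 36.4


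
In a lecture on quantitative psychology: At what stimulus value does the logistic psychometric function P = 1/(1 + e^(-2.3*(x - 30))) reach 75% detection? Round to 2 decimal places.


At P = 0.75: 0.75 = 1/(1 + e^(-k*(x-x0)))
Solving: e^(-k*(x-x0)) = 1/3
x = x0 + ln(3)/k
ln(3) = 1.0986
x = 30 + 1.0986/2.3
= 30 + 0.4777
= 30.48


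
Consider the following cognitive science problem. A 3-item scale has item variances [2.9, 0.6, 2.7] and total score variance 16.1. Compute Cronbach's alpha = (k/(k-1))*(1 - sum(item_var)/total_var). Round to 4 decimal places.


alpha = (k/(k-1)) * (1 - sum(s_i^2)/s_total^2)
sum(item variances) = 6.2
k/(k-1) = 3/2 = 1.5
1 - 6.2/16.1 = 1 - 0.385093 = 0.614907
alpha = 1.5 * 0.614907
= 0.9224


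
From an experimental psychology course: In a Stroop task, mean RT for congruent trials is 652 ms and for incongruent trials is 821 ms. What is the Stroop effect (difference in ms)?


Stroop effect = RT(incongruent) - RT(congruent)
= 821 - 652
= 169 ms


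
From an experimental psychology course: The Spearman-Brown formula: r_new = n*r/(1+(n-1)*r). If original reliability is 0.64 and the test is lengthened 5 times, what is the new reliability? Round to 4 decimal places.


r_new = n*r / (1 + (n-1)*r)
Numerator = 5 * 0.64 = 3.2
Denominator = 1 + 4 * 0.64 = 3.56
r_new = 3.2 / 3.56
= 0.8989


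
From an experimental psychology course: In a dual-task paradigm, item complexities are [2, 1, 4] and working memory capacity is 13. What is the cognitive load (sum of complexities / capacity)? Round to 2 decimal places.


Total complexity = 2 + 1 + 4 = 7
Load = total / capacity = 7 / 13
= 0.54


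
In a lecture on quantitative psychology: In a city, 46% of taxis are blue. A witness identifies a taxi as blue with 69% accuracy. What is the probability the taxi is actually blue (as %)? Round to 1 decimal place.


P(blue | says blue) = P(says blue | blue)*P(blue) / [P(says blue | blue)*P(blue) + P(says blue | not blue)*P(not blue)]
Numerator = 0.69 * 0.46 = 0.3174
False identification = 0.31 * 0.54 = 0.1674
P = 0.3174 / (0.3174 + 0.1674)
= 0.3174 / 0.4848
As percentage = 65.5


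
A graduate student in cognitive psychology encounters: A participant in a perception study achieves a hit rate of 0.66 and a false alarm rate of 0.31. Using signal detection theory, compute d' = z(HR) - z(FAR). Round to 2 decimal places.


d' = z(HR) - z(FAR)
z(0.66) = 0.4125
z(0.31) = -0.4959
d' = 0.4125 - -0.4959
= 0.91


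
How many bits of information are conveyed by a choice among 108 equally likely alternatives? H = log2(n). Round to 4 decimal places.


H = log2(n)
H = log2(108)
= 6.7549


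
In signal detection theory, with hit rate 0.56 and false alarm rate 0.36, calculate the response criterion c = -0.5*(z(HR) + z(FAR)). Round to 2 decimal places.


c = -0.5 * (z(HR) + z(FAR))
z(0.56) = 0.151
z(0.36) = -0.3585
c = -0.5 * (0.151 + -0.3585)
= -0.5 * -0.2075
= 0.10


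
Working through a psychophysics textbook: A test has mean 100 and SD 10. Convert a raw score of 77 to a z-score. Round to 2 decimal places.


z = (X - mu) / sigma
= (77 - 100) / 10
= -23 / 10
= -2.30


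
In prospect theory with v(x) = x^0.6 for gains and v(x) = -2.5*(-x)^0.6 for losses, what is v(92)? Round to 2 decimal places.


Since x = 92 >= 0, use v(x) = x^0.6
92^0.6 = 15.0755
v(92) = 15.08


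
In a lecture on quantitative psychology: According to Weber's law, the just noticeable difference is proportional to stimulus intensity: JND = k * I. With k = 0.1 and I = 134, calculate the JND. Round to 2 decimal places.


JND = k * I
JND = 0.1 * 134
= 13.40


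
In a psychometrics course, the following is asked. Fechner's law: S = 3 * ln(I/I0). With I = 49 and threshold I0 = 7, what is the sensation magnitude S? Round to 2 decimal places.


S = 3 * ln(49/7)
I/I0 = 7.0
ln(7.0) = 1.9459
S = 3 * 1.9459
= 5.84


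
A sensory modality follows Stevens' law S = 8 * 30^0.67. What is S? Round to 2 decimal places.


S = 8 * 30^0.67
30^0.67 = 9.765
S = 8 * 9.765
= 78.12


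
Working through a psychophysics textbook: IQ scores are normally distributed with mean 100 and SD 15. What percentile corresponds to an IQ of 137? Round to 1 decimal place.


z = (IQ - mean) / SD
z = (137 - 100) / 15 = 2.4667
Percentile = Phi(2.4667) * 100
Phi(2.4667) = 0.993182
= 99.3


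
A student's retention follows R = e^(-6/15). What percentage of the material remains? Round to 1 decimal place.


R = e^(-t/S)
-t/S = -6/15 = -0.4
R = e^(-0.4) = 0.67032
Percentage = 0.67032 * 100
= 67.0


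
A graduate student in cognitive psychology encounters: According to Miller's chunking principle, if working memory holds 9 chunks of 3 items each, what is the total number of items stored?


Total items = chunks * items_per_chunk
= 9 * 3
= 27


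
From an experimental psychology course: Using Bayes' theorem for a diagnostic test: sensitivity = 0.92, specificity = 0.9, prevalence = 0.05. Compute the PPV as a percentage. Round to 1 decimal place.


PPV = (sens * prev) / (sens * prev + (1-spec) * (1-prev))
Numerator = 0.92 * 0.05 = 0.046
P(positive and no disease) = (1 - spec) * (1 - prev) = (1 - 0.9) * (1 - 0.05) = 0.095
Denominator = 0.046 + 0.095 = 0.141
PPV = 0.046 / 0.141 = 0.326241
As percentage = 32.6


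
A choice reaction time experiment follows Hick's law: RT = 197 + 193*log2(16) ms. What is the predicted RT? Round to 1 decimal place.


RT = 197 + 193 * log2(16)
log2(16) = 4.0
RT = 197 + 193 * 4.0
= 197 + 772.0
= 969.0 ms


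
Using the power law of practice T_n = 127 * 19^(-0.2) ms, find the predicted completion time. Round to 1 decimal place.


T_n = 127 * 19^(-0.2)
19^(-0.2) = 0.554944
T_n = 127 * 0.554944
= 70.5 ms


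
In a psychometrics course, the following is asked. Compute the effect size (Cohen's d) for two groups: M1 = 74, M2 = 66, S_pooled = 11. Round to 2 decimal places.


Cohen's d = (M1 - M2) / S_pooled
= (74 - 66) / 11
= 8 / 11
= 0.73


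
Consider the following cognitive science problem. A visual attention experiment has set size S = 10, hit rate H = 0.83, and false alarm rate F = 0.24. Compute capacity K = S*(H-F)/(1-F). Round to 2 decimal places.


K = S * (H - F) / (1 - F)
H - F = 0.59
1 - F = 0.76
K = 10 * 0.59 / 0.76
= 7.76


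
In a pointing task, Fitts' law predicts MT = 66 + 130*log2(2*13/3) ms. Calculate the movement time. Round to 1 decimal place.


MT = 66 + 130 * log2(2*13/3)
2D/W = 8.666667
log2(8.666667) = 3.1155
MT = 66 + 130 * 3.1155
= 471.0 ms


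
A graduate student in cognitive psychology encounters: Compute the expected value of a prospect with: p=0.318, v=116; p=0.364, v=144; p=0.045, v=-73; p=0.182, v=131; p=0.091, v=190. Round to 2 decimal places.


EU = sum(p_i * v_i)
0.318 * 116 = 36.888
0.364 * 144 = 52.416
0.045 * -73 = -3.285
0.182 * 131 = 23.842
0.091 * 190 = 17.29
EU = 36.888 + 52.416 + -3.285 + 23.842 + 17.29
= 127.15


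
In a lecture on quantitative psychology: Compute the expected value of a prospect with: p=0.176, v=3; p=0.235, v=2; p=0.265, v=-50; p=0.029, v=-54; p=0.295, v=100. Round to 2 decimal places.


EU = sum(p_i * v_i)
0.176 * 3 = 0.528
0.235 * 2 = 0.47
0.265 * -50 = -13.25
0.029 * -54 = -1.566
0.295 * 100 = 29.5
EU = 0.528 + 0.47 + -13.25 + -1.566 + 29.5
= 15.68


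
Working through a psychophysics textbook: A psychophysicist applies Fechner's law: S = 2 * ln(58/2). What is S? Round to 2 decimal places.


S = 2 * ln(58/2)
I/I0 = 29.0
ln(29.0) = 3.3673
S = 2 * 3.3673
= 6.73


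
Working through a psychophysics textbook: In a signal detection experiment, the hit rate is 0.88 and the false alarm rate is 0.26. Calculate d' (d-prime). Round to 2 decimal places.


d' = z(HR) - z(FAR)
z(0.88) = 1.175
z(0.26) = -0.6433
d' = 1.175 - -0.6433
= 1.82


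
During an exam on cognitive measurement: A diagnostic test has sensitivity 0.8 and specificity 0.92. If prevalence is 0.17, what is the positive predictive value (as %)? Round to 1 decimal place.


PPV = (sens * prev) / (sens * prev + (1-spec) * (1-prev))
Numerator = 0.8 * 0.17 = 0.136
P(positive and no disease) = (1 - spec) * (1 - prev) = (1 - 0.92) * (1 - 0.17) = 0.0664
Denominator = 0.136 + 0.0664 = 0.2024
PPV = 0.136 / 0.2024 = 0.671937
As percentage = 67.2


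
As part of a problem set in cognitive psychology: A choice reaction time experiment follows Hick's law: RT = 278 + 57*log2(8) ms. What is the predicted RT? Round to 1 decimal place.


RT = 278 + 57 * log2(8)
log2(8) = 3.0
RT = 278 + 57 * 3.0
= 278 + 171.0
= 449.0 ms


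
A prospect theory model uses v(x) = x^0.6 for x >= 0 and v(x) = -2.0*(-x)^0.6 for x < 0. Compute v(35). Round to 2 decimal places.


Since x = 35 >= 0, use v(x) = x^0.6
35^0.6 = 8.4419
v(35) = 8.44


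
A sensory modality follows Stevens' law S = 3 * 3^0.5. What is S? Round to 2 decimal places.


S = 3 * 3^0.5
3^0.5 = 1.7321
S = 3 * 1.7321
= 5.20


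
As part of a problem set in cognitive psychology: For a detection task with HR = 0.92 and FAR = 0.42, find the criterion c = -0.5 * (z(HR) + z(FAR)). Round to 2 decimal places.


c = -0.5 * (z(HR) + z(FAR))
z(0.92) = 1.4051
z(0.42) = -0.2019
c = -0.5 * (1.4051 + -0.2019)
= -0.5 * 1.2032
= -0.60


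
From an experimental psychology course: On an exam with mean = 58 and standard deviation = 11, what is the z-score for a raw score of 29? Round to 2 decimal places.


z = (X - mu) / sigma
= (29 - 58) / 11
= -29 / 11
= -2.64


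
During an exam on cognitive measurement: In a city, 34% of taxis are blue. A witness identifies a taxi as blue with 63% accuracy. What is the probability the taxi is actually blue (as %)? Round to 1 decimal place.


P(blue | says blue) = P(says blue | blue)*P(blue) / [P(says blue | blue)*P(blue) + P(says blue | not blue)*P(not blue)]
Numerator = 0.63 * 0.34 = 0.2142
False identification = 0.37 * 0.66 = 0.2442
P = 0.2142 / (0.2142 + 0.2442)
= 0.2142 / 0.4584
As percentage = 46.7


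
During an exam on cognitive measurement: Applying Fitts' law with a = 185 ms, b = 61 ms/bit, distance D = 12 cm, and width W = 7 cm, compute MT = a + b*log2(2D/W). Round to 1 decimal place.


MT = 185 + 61 * log2(2*12/7)
2D/W = 3.428571
log2(3.428571) = 1.7776
MT = 185 + 61 * 1.7776
= 293.4 ms


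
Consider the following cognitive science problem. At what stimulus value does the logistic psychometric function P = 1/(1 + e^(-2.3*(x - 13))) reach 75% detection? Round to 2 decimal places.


At P = 0.75: 0.75 = 1/(1 + e^(-k*(x-x0)))
Solving: e^(-k*(x-x0)) = 1/3
x = x0 + ln(3)/k
ln(3) = 1.0986
x = 13 + 1.0986/2.3
= 13 + 0.4777
= 13.48


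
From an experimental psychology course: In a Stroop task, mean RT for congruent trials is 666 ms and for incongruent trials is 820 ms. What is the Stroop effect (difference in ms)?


Stroop effect = RT(incongruent) - RT(congruent)
= 820 - 666
= 154 ms


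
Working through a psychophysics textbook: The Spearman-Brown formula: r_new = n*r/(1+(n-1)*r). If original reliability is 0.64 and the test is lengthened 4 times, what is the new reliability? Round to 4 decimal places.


r_new = n*r / (1 + (n-1)*r)
Numerator = 4 * 0.64 = 2.56
Denominator = 1 + 3 * 0.64 = 2.92
r_new = 2.56 / 2.92
= 0.8767


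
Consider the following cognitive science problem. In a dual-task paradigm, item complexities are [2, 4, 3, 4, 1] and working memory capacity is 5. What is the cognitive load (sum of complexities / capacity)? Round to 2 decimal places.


Total complexity = 2 + 4 + 3 + 4 + 1 = 14
Load = total / capacity = 14 / 5
= 2.80


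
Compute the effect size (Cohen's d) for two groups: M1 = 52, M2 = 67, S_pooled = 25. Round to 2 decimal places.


Cohen's d = (M1 - M2) / S_pooled
= (52 - 67) / 25
= -15 / 25
= -0.60


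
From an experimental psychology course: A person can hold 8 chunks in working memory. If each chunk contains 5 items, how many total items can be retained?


Total items = chunks * items_per_chunk
= 8 * 5
= 40


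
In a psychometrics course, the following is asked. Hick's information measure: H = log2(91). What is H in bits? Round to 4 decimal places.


H = log2(n)
H = log2(91)
= 6.5078


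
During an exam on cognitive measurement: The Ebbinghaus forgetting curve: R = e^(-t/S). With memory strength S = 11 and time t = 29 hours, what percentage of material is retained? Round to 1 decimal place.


R = e^(-t/S)
-t/S = -29/11 = -2.636364
R = e^(-2.636364) = 0.071621
Percentage = 0.071621 * 100
= 7.2


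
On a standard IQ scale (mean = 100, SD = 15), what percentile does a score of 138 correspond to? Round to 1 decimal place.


z = (IQ - mean) / SD
z = (138 - 100) / 15 = 2.5333
Percentile = Phi(2.5333) * 100
Phi(2.5333) = 0.99435
= 99.4
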